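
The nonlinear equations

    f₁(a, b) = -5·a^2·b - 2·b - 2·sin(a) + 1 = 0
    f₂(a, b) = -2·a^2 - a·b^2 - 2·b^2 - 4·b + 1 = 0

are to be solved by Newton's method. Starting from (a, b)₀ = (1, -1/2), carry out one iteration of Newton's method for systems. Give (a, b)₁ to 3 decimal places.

At (1, -1/2): F = (2.81706, 0.250).
Jacobian J = [[-10·a·b - 2·cos(a), -5·a^2 - 2], [-4·a - b^2, -2·a·b - 4·b - 4]].
At the point, J = [[3.91940, -7.000], [-4.250, -1.000]] (det J = -33.66940).
Solving J·Δ = −F gives Δ = (-0.032, 0.385).
Then the next iterate is (a, b)₁ = (0.968, -0.115).

(0.968, -0.115)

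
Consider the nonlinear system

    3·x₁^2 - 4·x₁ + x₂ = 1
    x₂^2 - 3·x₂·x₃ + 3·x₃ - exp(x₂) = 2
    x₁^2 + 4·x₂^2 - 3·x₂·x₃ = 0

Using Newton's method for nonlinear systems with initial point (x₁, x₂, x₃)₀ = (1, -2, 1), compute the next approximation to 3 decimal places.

At (1, -2, 1): F = (-4.000, 10.86466, 23.000).
Jacobian J = [[6·x₁ - 4, 1, 0], [0, 2·x₂ - 3·x₃ - exp(x₂), -3·x₂ + 3], [2·x₁, 8·x₂ - 3·x₃, -3·x₂]].
At the point, J = [[2.000, 1.000, 0.000], [0.000, -7.13534, 9.000], [2.000, -19.000, 6.000]] (det J = 274.37598).
Solving J·Δ = −F gives Δ = (1.352, 1.296, -0.180).
Then the next iterate is (x₁, x₂, x₃)₁ = (2.352, -0.704, 0.820).

(2.352, -0.704, 0.820)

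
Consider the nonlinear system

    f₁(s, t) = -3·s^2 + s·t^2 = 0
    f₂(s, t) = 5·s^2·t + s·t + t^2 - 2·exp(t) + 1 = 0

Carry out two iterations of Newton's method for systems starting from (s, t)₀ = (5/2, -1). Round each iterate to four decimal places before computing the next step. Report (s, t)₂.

At (5/2, -1): F = (-16.2500, -32.485759).
Jacobian J = [[-6·s + t^2, 2·s·t], [10·s·t + t, 5·s^2 + s + 2·t - 2·exp(t)]].
At the point, J = [[-14.0000, -5.0000], [-26.0000, 31.014241]] (det J = -564.199376).
Solving J·Δ = −F gives Δ = (-1.1812, 0.0573).
Then the next iterate is (s, t)₁ = (1.3188, -0.9427).
Round to (1.3188, -0.9427) and repeat: F = (-4.045705, -8.331575), J = [[-7.024117, -2.486466], [-13.375028, 7.350418]].
Δ = (-0.5944, 0.0520), so (s, t)₂ = (0.7244, -0.8907).

(0.7244, -0.8907)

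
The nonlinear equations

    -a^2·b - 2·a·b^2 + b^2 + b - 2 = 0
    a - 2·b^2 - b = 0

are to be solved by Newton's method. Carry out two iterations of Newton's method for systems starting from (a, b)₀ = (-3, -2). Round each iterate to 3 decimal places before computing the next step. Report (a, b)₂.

(1.886, -1.650)

At (-3, -2): F = (42.000, -9.000).
Jacobian J = [[-2·a·b - 2·b^2, -a^2 - 4·a·b + 2·b + 1], [1, -4·b - 1]].
At the point, J = [[-20.000, -36.000], [1.000, 7.000]] (det J = -104.000).
Solving J·Δ = −F gives Δ = (-0.288, 1.327).
Then the next iterate is (a, b)₁ = (-3.288, -0.673).
Round to (-3.288, -0.673) and repeat: F = (8.03416, -3.52086), J = [[-5.33151, -20.00824], [1.000, 1.692]].
Δ = (5.174, -0.977), so (a, b)₂ = (1.886, -1.650).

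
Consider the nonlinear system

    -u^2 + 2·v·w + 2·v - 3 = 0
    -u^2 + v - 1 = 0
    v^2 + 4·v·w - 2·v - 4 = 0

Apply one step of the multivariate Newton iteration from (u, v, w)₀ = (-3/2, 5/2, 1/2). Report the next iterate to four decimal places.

At (-3/2, 5/2, 1/2): F = (2.2500, -0.7500, 2.2500).
Jacobian J = [[-2·u, 2·w + 2, 2·v], [-2·u, 1, 0], [0, 2·v + 4·w - 2, 4·v]].
At the point, J = [[3.0000, 3.0000, 5.0000], [3.0000, 1.0000, 0.0000], [0.0000, 5.0000, 10.0000]] (det J = 15.0000).
Solving J·Δ = −F gives Δ = (-1.0000, 3.7500, -2.1000).
Then the next iterate is (u, v, w)₁ = (-2.5000, 6.2500, -1.6000).

(-2.5000, 6.2500, -1.6000)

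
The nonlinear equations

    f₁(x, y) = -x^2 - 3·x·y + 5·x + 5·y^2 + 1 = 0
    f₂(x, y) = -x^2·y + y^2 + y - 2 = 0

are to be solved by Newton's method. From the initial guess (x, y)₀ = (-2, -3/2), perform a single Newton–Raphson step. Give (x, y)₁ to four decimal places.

(-1.2056, -1.5028)

At (-2, -3/2): F = (-10.7500, 4.7500).
Jacobian J = [[-2·x - 3·y + 5, -3·x + 10·y], [-2·x·y, -x^2 + 2·y + 1]].
At the point, J = [[13.5000, -9.0000], [-6.0000, -6.0000]] (det J = -135.0000).
Solving J·Δ = −F gives Δ = (0.7944, -0.0028).
Then the next iterate is (x, y)₁ = (-1.2056, -1.5028).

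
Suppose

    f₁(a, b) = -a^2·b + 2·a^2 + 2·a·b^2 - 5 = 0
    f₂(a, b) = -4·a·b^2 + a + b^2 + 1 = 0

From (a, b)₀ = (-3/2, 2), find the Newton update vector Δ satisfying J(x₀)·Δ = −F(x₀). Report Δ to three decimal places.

At (-3/2, 2): F = (-17.000, 27.500).
Jacobian J = [[-2·a·b + 4·a + 2·b^2, -a^2 + 4·a·b], [-4·b^2 + 1, -8·a·b + 2·b]].
At the point, J = [[8.000, -14.250], [-15.000, 28.000]] (det J = 10.250).
Solving J·Δ = −F gives Δ = (8.207, 3.415).

(8.207, 3.415)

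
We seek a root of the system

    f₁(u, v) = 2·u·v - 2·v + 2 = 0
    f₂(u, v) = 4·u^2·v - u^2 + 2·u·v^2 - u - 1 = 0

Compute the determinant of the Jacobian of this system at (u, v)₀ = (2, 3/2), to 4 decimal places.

J = [[2·v, 2·u - 2], [8·u·v - 2·u + 2·v^2 - 1, 4·u^2 + 4·u·v]].
At the point, J = [[3.0000, 2.0000], [23.5000, 28.0000]].
det J = 37.0000.

37.0000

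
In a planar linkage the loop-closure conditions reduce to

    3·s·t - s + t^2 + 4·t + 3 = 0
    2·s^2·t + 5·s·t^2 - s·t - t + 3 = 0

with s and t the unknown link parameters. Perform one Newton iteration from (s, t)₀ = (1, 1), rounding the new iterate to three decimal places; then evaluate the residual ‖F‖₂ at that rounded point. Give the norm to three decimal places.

2.942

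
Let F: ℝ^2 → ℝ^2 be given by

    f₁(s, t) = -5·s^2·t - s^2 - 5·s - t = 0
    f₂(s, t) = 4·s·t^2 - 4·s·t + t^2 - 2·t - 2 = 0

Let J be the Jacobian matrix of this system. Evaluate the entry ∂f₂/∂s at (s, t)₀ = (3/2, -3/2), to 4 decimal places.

15.0000

∂f₂/∂s = 4·t^2 - 4·t.
At (3/2, -3/2) this is 15.0000.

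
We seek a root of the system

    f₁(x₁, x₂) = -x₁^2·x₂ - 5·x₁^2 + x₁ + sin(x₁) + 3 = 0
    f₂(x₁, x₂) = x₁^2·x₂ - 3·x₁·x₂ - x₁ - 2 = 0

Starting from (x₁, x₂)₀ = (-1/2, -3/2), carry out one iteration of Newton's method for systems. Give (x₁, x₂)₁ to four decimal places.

(-0.5913, 1.1180)

At (-1/2, -3/2): F = (1.145574, -4.1250).
Jacobian J = [[-2·x₁·x₂ - 10·x₁ + cos(x₁) + 1, -x₁^2], [2·x₁·x₂ - 3·x₂ - 1, x₁^2 - 3·x₁]].
At the point, J = [[5.377583, -0.2500], [5.0000, 1.7500]] (det J = 10.660769).
Solving J·Δ = −F gives Δ = (-0.0913, 2.6180).
Then the next iterate is (x₁, x₂)₁ = (-0.5913, 1.1180).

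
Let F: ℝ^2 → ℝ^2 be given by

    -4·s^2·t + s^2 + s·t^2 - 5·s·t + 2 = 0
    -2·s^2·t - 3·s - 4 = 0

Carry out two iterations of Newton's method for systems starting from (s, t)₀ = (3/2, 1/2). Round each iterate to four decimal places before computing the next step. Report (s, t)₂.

(-23.6176, 2.9154)

At (3/2, 1/2): F = (-3.6250, -10.7500).
Jacobian J = [[-8·s·t + 2·s + t^2 - 5·t, -4·s^2 + 2·s·t - 5·s], [-4·s·t - 3, -2·s^2]].
At the point, J = [[-5.2500, -15.0000], [-6.0000, -4.5000]] (det J = -66.3750).
Solving J·Δ = −F gives Δ = (-2.1836, 0.5226).
Then the next iterate is (s, t)₁ = (-0.6836, 1.0226).
Round to (-0.6836, 1.0226) and repeat: F = (3.336227, -2.904940), J = [[0.157906, 0.150665], [-0.203803, -0.934618]].
Δ = (-22.9340, 1.8928), so (s, t)₂ = (-23.6176, 2.9154).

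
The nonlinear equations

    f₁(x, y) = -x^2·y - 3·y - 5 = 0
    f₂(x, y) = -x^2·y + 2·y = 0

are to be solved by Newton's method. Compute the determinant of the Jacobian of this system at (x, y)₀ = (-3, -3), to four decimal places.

-90.0000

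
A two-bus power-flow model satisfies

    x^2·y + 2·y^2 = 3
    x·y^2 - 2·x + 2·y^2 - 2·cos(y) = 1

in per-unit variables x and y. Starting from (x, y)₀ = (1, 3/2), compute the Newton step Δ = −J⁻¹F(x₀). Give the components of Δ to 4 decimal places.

(-0.2473, -0.3226)

At (1, 3/2): F = (3.0000, 3.608526).
Jacobian J = [[2·x·y, x^2 + 4·y], [y^2 - 2, 2·x·y + 4·y + 2·sin(y)]].
At the point, J = [[3.0000, 7.0000], [0.2500, 10.994990]] (det J = 31.234970).
Solving J·Δ = −F gives Δ = (-0.2473, -0.3226).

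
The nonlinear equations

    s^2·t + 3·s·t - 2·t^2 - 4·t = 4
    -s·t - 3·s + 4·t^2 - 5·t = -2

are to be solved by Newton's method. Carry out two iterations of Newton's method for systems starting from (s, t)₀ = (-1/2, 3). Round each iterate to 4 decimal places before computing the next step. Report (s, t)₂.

(12.8838, 6.0526)

At (-1/2, 3): F = (-37.7500, 26.0000).
Jacobian J = [[2·s·t + 3·t, s^2 + 3·s - 4·t - 4], [-t - 3, -s + 8·t - 5]].
At the point, J = [[6.0000, -17.2500], [-6.0000, 19.5000]] (det J = 13.5000).
Solving J·Δ = −F gives Δ = (21.3056, 5.2222).
Then the next iterate is (s, t)₁ = (20.8056, 8.2222).
Round to (20.8056, 8.2222) and repeat: F = (3900.273777, -2.177313), J = [[366.802209, 458.400991], [-11.2222, 39.9720]].
Δ = (-7.9218, -2.1696), so (s, t)₂ = (12.8838, 6.0526).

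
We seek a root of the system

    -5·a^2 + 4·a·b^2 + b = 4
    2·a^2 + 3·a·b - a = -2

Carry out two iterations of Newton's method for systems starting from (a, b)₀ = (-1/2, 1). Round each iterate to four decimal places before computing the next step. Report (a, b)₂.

(-0.2907, 2.3943)

At (-1/2, 1): F = (-6.2500, 1.5000).
Jacobian J = [[-10·a + 4·b^2, 8·a·b + 1], [4·a + 3·b - 1, 3·a]].
At the point, J = [[9.0000, -3.0000], [0.0000, -1.5000]] (det J = -13.5000).
Solving J·Δ = −F gives Δ = (1.0278, 1.0000).
Then the next iterate is (a, b)₁ = (0.5278, 2.0000).
Round to (0.5278, 2.0000) and repeat: F = (5.051936, 5.196146), J = [[10.7220, 9.4448], [7.1112, 1.5834]].
Δ = (-0.8185, 0.3943), so (a, b)₂ = (-0.2907, 2.3943).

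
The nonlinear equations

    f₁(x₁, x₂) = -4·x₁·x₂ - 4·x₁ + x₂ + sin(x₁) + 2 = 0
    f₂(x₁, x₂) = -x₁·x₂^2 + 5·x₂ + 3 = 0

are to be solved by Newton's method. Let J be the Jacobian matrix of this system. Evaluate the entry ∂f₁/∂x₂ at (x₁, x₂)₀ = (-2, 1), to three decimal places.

∂f₁/∂x₂ = -4·x₁ + 1.
At (-2, 1) this is 9.000.

9.000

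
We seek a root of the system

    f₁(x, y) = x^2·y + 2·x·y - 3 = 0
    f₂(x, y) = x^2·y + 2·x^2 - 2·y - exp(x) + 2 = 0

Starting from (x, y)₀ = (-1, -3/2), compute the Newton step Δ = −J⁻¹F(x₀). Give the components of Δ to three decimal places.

(4.848, -1.500)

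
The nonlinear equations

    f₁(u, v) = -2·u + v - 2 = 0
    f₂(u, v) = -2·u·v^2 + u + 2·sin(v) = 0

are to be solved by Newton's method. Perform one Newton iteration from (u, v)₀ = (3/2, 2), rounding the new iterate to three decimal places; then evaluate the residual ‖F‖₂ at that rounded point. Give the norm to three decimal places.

1.272

At (3/2, 2): F = (-3.000, -8.68141).
Jacobian J = [[-2, 1], [-2·v^2 + 1, -4·u·v + 2·cos(v)]].
At the point, J = [[-2.000, 1.000], [-7.000, -12.83229]] (det J = 32.66459).
Solving J·Δ = −F gives Δ = (-1.444, 0.111).
Then the next iterate is (u, v)₁ = (0.056, 2.111).
Re-evaluating at (0.056, 2.111): F = (-0.001, 1.27210), so ‖F‖₂ = 1.272.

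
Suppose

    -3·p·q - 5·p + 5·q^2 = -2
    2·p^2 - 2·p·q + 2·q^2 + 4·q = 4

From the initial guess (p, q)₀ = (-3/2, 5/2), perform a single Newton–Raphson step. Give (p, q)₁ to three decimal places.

(-1.359, 0.797)

At (-3/2, 5/2): F = (52.000, 30.500).
Jacobian J = [[-3·q - 5, -3·p + 10·q], [4·p - 2·q, -2·p + 4·q + 4]].
At the point, J = [[-12.500, 29.500], [-11.000, 17.000]] (det J = 112.000).
Solving J·Δ = −F gives Δ = (0.141, -1.703).
Then the next iterate is (p, q)₁ = (-1.359, 0.797).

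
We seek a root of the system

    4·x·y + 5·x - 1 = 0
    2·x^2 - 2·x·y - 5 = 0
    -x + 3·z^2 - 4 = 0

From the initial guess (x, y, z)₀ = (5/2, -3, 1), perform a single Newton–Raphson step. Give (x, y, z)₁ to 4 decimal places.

At (5/2, -3, 1): F = (-18.5000, 22.5000, -3.5000).
Jacobian J = [[4·y + 5, 4·x, 0], [4·x - 2·y, -2·x, 0], [-1, 0, 6·z]].
At the point, J = [[-7.0000, 10.0000, 0.0000], [16.0000, -5.0000, 0.0000], [-1.0000, 0.0000, 6.0000]] (det J = -750.0000).
Solving J·Δ = −F gives Δ = (-1.0600, 1.1080, 0.4067).
Then the next iterate is (x, y, z)₁ = (1.4400, -1.8920, 1.4067).

(1.4400, -1.8920, 1.4067)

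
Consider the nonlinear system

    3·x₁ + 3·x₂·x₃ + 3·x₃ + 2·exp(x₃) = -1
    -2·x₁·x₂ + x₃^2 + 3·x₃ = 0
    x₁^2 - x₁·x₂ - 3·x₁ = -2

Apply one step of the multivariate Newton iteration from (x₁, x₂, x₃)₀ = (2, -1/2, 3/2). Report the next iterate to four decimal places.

(1.1187, -0.6610, 0.0812)

At (2, -1/2, 3/2): F = (18.213378, 8.7500, 1.0000).
Jacobian J = [[3, 3·x₃, 3·x₂ + 2·exp(x₃) + 3], [-2·x₂, -2·x₁, 2·x₃ + 3], [2·x₁ - x₂ - 3, -x₁, 0]].
At the point, J = [[3.0000, 4.5000, 10.463378], [1.0000, -4.0000, 6.0000], [1.5000, -2.0000, 0.0000]] (det J = 118.353513).
Solving J·Δ = −F gives Δ = (-0.8813, -0.1610, -1.4188).
Then the next iterate is (x₁, x₂, x₃)₁ = (1.1187, -0.6610, 0.0812).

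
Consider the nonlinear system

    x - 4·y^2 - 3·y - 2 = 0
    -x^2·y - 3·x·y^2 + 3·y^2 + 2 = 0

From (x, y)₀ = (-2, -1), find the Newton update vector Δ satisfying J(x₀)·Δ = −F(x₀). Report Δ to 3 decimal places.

(-2.692, 1.538)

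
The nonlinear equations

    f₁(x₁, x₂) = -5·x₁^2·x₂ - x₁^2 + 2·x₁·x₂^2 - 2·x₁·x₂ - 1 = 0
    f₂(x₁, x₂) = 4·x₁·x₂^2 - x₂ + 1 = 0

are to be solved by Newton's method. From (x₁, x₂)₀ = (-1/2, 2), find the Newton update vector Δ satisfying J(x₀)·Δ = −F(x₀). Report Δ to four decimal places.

(0.2015, -0.6418)

At (-1/2, 2): F = (-5.7500, -9.0000).
Jacobian J = [[-10·x₁·x₂ - 2·x₁ + 2·x₂^2 - 2·x₂, -5·x₁^2 + 4·x₁·x₂ - 2·x₁], [4·x₂^2, 8·x₁·x₂ - 1]].
At the point, J = [[15.0000, -4.2500], [16.0000, -9.0000]] (det J = -67.0000).
Solving J·Δ = −F gives Δ = (0.2015, -0.6418).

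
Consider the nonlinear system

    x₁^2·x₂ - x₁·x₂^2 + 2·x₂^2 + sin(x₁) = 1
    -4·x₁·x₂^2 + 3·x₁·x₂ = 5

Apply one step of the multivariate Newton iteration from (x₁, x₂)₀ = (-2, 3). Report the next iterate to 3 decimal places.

(1.930, 4.359)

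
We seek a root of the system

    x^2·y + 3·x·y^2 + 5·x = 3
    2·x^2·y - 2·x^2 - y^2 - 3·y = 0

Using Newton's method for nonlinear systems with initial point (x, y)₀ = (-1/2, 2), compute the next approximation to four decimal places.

(-0.3452, 0.4908)

At (-1/2, 2): F = (-11.0000, -9.5000).
Jacobian J = [[2·x·y + 3·y^2 + 5, x^2 + 6·x·y], [4·x·y - 4·x, 2·x^2 - 2·y - 3]].
At the point, J = [[15.0000, -5.7500], [-2.0000, -6.5000]] (det J = -109.0000).
Solving J·Δ = −F gives Δ = (0.1548, -1.5092).
Then the next iterate is (x, y)₁ = (-0.3452, 0.4908).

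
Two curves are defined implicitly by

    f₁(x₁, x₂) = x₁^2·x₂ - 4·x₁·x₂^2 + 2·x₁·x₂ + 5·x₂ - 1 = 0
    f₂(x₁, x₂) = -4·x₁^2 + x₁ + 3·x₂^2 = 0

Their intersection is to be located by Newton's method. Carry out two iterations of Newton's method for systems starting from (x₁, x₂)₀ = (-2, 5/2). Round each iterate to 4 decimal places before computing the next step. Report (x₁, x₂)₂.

At (-2, 5/2): F = (61.5000, 0.7500).
Jacobian J = [[2·x₁·x₂ - 4·x₂^2 + 2·x₂, x₁^2 - 8·x₁·x₂ + 2·x₁ + 5], [-8·x₁ + 1, 6·x₂]].
At the point, J = [[-30.0000, 45.0000], [17.0000, 15.0000]] (det J = -1215.0000).
Solving J·Δ = −F gives Δ = (0.7315, -0.8790).
Then the next iterate is (x₁, x₂)₁ = (-1.2685, 1.6210).
Round to (-1.2685, 1.6210) and repeat: F = (18.933512, 0.178054), J = [[-11.381041, 20.522000], [11.1480, 9.7260]].
Δ = (0.5317, -0.6277), so (x₁, x₂)₂ = (-0.7368, 0.9933).

(-0.7368, 0.9933)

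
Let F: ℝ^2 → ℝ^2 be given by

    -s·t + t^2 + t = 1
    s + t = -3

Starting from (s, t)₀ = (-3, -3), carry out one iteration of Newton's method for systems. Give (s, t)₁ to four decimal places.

At (-3, -3): F = (-4.0000, -3.0000).
Jacobian J = [[-t, -s + 2·t + 1], [1, 1]].
At the point, J = [[3.0000, -2.0000], [1.0000, 1.0000]] (det J = 5.0000).
Solving J·Δ = −F gives Δ = (2.0000, 1.0000).
Then the next iterate is (s, t)₁ = (-1.0000, -2.0000).

(-1.0000, -2.0000)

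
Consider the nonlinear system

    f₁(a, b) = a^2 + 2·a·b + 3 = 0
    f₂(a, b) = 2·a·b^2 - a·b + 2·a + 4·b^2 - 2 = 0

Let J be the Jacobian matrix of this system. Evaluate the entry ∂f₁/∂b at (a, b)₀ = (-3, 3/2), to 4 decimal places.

∂f₁/∂b = 2·a.
At (-3, 3/2) this is -6.0000.

-6.0000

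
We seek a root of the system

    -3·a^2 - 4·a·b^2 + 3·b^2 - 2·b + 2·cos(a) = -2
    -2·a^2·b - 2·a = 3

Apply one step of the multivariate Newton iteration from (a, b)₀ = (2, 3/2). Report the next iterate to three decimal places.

At (2, 3/2): F = (-25.08229, -19.000).
Jacobian J = [[-6·a - 4·b^2 - 2·sin(a), -8·a·b + 6·b - 2], [-4·a·b - 2, -2·a^2]].
At the point, J = [[-22.81859, -17.000], [-14.000, -8.000]] (det J = -55.45124).
Solving J·Δ = −F gives Δ = (-2.206, 1.486).
Then the next iterate is (a, b)₁ = (-0.206, 2.986).

(-0.206, 2.986)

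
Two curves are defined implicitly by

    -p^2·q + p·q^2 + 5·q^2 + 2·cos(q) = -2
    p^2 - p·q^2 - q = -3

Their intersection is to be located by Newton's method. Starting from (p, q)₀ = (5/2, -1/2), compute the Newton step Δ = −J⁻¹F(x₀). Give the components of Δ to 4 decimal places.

At (5/2, -1/2): F = (8.755165, 9.1250).
Jacobian J = [[-2·p·q + q^2, -p^2 + 2·p·q + 10·q - 2·sin(q)], [2·p - q^2, -2·p·q - 1]].
At the point, J = [[2.7500, -12.791149], [4.7500, 1.5000]] (det J = 64.882957).
Solving J·Δ = −F gives Δ = (-2.0013, 0.2542).

(-2.0013, 0.2542)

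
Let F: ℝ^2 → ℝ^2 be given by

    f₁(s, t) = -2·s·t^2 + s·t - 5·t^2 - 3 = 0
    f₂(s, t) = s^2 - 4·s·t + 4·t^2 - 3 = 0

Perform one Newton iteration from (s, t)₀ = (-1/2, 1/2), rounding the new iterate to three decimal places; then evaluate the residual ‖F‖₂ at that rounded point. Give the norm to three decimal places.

1.775

At (-1/2, 1/2): F = (-4.250, -0.750).
Jacobian J = [[-2·t^2 + t, -4·s·t + s - 10·t], [2·s - 4·t, -4·s + 8·t]].
At the point, J = [[0.000, -4.500], [-3.000, 6.000]] (det J = -13.500).
Solving J·Δ = −F gives Δ = (-2.139, -0.944).
Then the next iterate is (s, t)₁ = (-2.639, -0.444).
Re-evaluating at (-2.639, -0.444): F = (-1.77348, 0.06600), so ‖F‖₂ = 1.775.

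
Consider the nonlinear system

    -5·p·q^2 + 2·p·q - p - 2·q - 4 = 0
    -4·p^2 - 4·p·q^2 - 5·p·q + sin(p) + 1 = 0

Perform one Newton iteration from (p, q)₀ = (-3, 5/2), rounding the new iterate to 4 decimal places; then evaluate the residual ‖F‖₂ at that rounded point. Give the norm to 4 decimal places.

25.2227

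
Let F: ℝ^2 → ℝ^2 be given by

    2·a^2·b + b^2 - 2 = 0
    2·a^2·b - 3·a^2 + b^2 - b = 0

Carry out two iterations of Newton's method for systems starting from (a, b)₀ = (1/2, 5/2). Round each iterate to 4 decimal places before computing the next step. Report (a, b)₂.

(0.5430, 1.1948)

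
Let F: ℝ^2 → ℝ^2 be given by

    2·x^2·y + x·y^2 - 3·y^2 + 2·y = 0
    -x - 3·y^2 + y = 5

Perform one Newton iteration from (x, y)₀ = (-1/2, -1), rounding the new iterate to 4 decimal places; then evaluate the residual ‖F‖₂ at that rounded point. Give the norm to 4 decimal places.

3.2110

At (-1/2, -1): F = (-6.0000, -8.5000).
Jacobian J = [[4·x·y + y^2, 2·x^2 + 2·x·y - 6·y + 2], [-1, -6·y + 1]].
At the point, J = [[3.0000, 9.5000], [-1.0000, 7.0000]] (det J = 30.5000).
Solving J·Δ = −F gives Δ = (-1.2705, 1.0328).
Then the next iterate is (x, y)₁ = (-1.7705, 0.0328).
Re-evaluating at (-1.7705, 0.0328): F = (0.266102, -3.199928), so ‖F‖₂ = 3.2110.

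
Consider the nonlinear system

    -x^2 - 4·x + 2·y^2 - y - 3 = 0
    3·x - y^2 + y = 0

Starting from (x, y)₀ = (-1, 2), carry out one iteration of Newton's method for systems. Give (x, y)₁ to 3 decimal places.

At (-1, 2): F = (6.000, -5.000).
Jacobian J = [[-2·x - 4, 4·y - 1], [3, -2·y + 1]].
At the point, J = [[-2.000, 7.000], [3.000, -3.000]] (det J = -15.000).
Solving J·Δ = −F gives Δ = (1.133, -0.533).
Then the next iterate is (x, y)₁ = (0.133, 1.467).

(0.133, 1.467)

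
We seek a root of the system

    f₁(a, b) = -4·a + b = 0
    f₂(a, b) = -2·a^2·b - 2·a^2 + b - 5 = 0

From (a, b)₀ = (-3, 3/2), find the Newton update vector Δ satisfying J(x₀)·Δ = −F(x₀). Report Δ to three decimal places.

(4.763, 5.553)

At (-3, 3/2): F = (13.500, -48.500).
Jacobian J = [[-4, 1], [-4·a·b - 4·a, -2·a^2 + 1]].
At the point, J = [[-4.000, 1.000], [30.000, -17.000]] (det J = 38.000).
Solving J·Δ = −F gives Δ = (4.763, 5.553).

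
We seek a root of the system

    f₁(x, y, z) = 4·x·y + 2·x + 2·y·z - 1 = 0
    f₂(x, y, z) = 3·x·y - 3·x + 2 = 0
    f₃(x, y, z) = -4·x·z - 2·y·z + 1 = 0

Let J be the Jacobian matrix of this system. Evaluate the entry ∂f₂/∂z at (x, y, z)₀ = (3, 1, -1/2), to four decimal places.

∂f₂/∂z = 0.
At (3, 1, -1/2) this is 0.0000.

0.0000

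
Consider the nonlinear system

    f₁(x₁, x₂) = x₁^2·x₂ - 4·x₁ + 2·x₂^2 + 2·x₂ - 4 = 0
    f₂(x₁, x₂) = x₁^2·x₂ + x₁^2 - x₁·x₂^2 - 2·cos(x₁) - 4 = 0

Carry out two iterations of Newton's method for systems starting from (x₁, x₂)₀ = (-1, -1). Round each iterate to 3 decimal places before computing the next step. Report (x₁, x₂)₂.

(6.272, 17.196)

At (-1, -1): F = (-1.000, -4.08060).
Jacobian J = [[2·x₁·x₂ - 4, x₁^2 + 4·x₂ + 2], [2·x₁·x₂ + 2·x₁ - x₂^2 + 2·sin(x₁), x₁^2 - 2·x₁·x₂]].
At the point, J = [[-2.000, -1.000], [-2.68294, -1.000]] (det J = -0.68294).
Solving J·Δ = −F gives Δ = (-4.511, 8.022).
Then the next iterate is (x₁, x₂)₁ = (-5.511, 7.022).
Round to (-5.511, 7.022) and repeat: F = (343.97098, 509.94341), J = [[-81.39648, 60.45912], [-136.33156, 107.76761]].
Δ = (11.783, 10.174), so (x₁, x₂)₂ = (6.272, 17.196).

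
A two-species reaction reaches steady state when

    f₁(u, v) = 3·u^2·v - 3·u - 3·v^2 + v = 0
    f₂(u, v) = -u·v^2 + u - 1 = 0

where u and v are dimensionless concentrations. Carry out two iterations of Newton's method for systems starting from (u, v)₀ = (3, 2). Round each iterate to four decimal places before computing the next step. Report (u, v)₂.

(1.8380, 0.9387)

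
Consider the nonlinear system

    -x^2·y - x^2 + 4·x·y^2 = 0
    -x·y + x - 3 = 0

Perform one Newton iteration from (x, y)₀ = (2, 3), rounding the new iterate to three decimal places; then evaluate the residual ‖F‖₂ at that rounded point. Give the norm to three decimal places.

126.873

At (2, 3): F = (56.000, -7.000).
Jacobian J = [[-2·x·y - 2·x + 4·y^2, -x^2 + 8·x·y], [-y + 1, -x]].
At the point, J = [[20.000, 44.000], [-2.000, -2.000]] (det J = 48.000).
Solving J·Δ = −F gives Δ = (-4.083, 0.583).
Then the next iterate is (x, y)₁ = (-2.083, 3.583).
Re-evaluating at (-2.083, 3.583): F = (-126.85042, 2.38039), so ‖F‖₂ = 126.873.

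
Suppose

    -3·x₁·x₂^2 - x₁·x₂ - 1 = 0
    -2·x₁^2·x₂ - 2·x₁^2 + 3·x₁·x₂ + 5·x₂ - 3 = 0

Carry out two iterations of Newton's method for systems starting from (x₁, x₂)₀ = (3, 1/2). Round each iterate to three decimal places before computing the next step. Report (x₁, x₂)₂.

(0.505, -0.053)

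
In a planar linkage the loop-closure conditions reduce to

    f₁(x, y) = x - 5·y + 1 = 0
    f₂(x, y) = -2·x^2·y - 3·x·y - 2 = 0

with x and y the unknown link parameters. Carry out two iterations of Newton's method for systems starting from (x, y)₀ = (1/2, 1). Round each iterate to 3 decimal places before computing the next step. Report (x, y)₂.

(-3.129, -0.426)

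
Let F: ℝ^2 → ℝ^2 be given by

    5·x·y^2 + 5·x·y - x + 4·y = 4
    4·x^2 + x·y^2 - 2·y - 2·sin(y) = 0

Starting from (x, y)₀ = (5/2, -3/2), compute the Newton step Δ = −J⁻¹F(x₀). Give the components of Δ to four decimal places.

At (5/2, -3/2): F = (-3.1250, 35.619990).
Jacobian J = [[5·y^2 + 5·y - 1, 10·x·y + 5·x + 4], [8·x + y^2, 2·x·y - 2·cos(y) - 2]].
At the point, J = [[2.7500, -21.0000], [22.2500, -9.641474]] (det J = 440.735945).
Solving J·Δ = −F gives Δ = (-1.7656, -0.3800).

(-1.7656, -0.3800)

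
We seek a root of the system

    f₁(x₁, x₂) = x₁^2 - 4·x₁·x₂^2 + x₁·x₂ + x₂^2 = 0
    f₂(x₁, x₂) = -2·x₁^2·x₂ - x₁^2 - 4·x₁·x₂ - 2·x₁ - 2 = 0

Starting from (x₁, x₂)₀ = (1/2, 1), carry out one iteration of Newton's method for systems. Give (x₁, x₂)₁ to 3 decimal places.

(-0.441, 2.088)

At (1/2, 1): F = (-0.250, -5.750).
Jacobian J = [[2·x₁ - 4·x₂^2 + x₂, -8·x₁·x₂ + x₁ + 2·x₂], [-4·x₁·x₂ - 2·x₁ - 4·x₂ - 2, -2·x₁^2 - 4·x₁]].
At the point, J = [[-2.000, -1.500], [-9.000, -2.500]] (det J = -8.500).
Solving J·Δ = −F gives Δ = (-0.941, 1.088).
Then the next iterate is (x₁, x₂)₁ = (-0.441, 2.088).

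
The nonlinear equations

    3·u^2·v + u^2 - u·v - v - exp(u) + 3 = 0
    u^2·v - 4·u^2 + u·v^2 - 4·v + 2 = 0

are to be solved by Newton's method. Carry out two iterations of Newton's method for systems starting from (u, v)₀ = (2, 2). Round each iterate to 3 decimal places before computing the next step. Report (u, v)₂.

At (2, 2): F = (17.61094, -6.000).
Jacobian J = [[6·u·v + 2·u - v - exp(u), 3·u^2 - u - 1], [2·u·v - 8·u + v^2, u^2 + 2·u·v - 4]].
At the point, J = [[18.61094, 9.000], [-4.000, 8.000]] (det J = 184.88755).
Solving J·Δ = −F gives Δ = (-1.054, 0.223).
Then the next iterate is (u, v)₁ = (0.946, 2.223).
Round to (0.946, 2.223) and repeat: F = (2.96177, -3.80739), J = [[9.71136, 0.73875], [1.57964, 1.10083]].
Δ = (-0.638, 4.374), so (u, v)₂ = (0.308, 6.597).

(0.308, 6.597)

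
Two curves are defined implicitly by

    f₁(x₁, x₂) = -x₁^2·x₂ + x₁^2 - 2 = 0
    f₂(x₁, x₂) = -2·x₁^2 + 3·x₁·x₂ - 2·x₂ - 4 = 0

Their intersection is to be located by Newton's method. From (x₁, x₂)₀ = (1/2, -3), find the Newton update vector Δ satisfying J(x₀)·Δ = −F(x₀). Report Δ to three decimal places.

At (1/2, -3): F = (-1.000, -3.000).
Jacobian J = [[-2·x₁·x₂ + 2·x₁, -x₁^2], [-4·x₁ + 3·x₂, 3·x₁ - 2]].
At the point, J = [[4.000, -0.250], [-11.000, -0.500]] (det J = -4.750).
Solving J·Δ = −F gives Δ = (-0.053, -4.842).

(-0.053, -4.842)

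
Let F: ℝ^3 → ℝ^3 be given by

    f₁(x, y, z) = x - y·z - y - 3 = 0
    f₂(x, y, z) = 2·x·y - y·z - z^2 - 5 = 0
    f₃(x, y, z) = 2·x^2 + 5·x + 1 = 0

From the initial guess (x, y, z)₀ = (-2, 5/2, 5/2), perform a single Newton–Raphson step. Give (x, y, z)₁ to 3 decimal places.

At (-2, 5/2, 5/2): F = (-13.750, -27.500, -1.000).
Jacobian J = [[1, -z - 1, -y], [2·y, 2·x - z, -y - 2·z], [4·x + 5, 0, 0]].
At the point, J = [[1.000, -3.500, -2.500], [5.000, -6.500, -7.500], [-3.000, 0.000, 0.000]] (det J = -30.000).
Solving J·Δ = −F gives Δ = (-0.333, -3.271, -1.054).
Then the next iterate is (x, y, z)₁ = (-2.333, -0.771, 1.446).

(-2.333, -0.771, 1.446)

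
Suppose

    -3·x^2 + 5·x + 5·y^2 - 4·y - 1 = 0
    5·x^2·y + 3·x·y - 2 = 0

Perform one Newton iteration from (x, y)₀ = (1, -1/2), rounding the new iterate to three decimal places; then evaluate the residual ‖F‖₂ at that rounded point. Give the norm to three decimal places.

At (1, -1/2): F = (4.250, -6.000).
Jacobian J = [[-6·x + 5, 10·y - 4], [10·x·y + 3·y, 5·x^2 + 3·x]].
At the point, J = [[-1.000, -9.000], [-6.500, 8.000]] (det J = -66.500).
Solving J·Δ = −F gives Δ = (-0.301, 0.506).
Then the next iterate is (x, y)₁ = (0.699, 0.006).
Re-evaluating at (0.699, 0.006): F = (1.00538, -1.97276), so ‖F‖₂ = 2.214.

2.214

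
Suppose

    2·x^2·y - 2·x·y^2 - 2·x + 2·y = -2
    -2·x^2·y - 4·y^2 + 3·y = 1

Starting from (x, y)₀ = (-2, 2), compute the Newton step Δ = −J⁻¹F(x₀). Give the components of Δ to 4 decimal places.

At (-2, 2): F = (42.0000, -27.0000).
Jacobian J = [[4·x·y - 2·y^2 - 2, 2·x^2 - 4·x·y + 2], [-4·x·y, -2·x^2 - 8·y + 3]].
At the point, J = [[-26.0000, 26.0000], [16.0000, -21.0000]] (det J = 130.0000).
Solving J·Δ = −F gives Δ = (1.3846, -0.2308).

(1.3846, -0.2308)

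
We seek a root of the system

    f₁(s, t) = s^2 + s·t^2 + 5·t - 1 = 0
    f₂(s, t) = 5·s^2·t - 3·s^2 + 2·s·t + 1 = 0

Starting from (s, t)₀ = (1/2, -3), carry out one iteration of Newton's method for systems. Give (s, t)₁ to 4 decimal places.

(0.6746, 1.7518)

At (1/2, -3): F = (-11.2500, -6.5000).
Jacobian J = [[2·s + t^2, 2·s·t + 5], [10·s·t - 6·s + 2·t, 5·s^2 + 2·s]].
At the point, J = [[10.0000, 2.0000], [-24.0000, 2.2500]] (det J = 70.5000).
Solving J·Δ = −F gives Δ = (0.1746, 4.7518).
Then the next iterate is (s, t)₁ = (0.6746, 1.7518).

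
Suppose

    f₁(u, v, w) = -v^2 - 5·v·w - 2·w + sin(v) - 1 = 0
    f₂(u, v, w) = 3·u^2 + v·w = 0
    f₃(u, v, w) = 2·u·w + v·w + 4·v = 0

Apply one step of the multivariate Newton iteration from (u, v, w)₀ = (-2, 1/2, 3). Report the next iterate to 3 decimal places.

(-1.056, 0.059, 1.309)

At (-2, 1/2, 3): F = (-14.27057, 13.500, -8.500).
Jacobian J = [[0, -2·v - 5·w + cos(v), -5·v - 2], [6·u, w, v], [2·w, w + 4, 2·u + v]].
At the point, J = [[0.000, -15.12242, -4.500], [-12.000, 3.000, 0.500], [6.000, 7.000, -3.500]] (det J = 1048.77428).
Solving J·Δ = −F gives Δ = (0.944, -0.441, -1.691).
Then the next iterate is (u, v, w)₁ = (-1.056, 0.059, 1.309).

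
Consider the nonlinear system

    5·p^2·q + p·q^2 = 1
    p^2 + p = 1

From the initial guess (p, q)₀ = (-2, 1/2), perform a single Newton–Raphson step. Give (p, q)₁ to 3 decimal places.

(-1.667, 0.208)

At (-2, 1/2): F = (8.500, 1.000).
Jacobian J = [[10·p·q + q^2, 5·p^2 + 2·p·q], [2·p + 1, 0]].
At the point, J = [[-9.750, 18.000], [-3.000, 0.000]] (det J = 54.000).
Solving J·Δ = −F gives Δ = (0.333, -0.292).
Then the next iterate is (p, q)₁ = (-1.667, 0.208).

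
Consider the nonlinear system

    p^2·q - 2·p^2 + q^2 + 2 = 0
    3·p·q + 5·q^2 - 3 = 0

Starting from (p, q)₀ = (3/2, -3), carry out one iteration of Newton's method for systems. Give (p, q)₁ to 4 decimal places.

At (3/2, -3): F = (-0.2500, 28.5000).
Jacobian J = [[2·p·q - 4·p, p^2 + 2·q], [3·q, 3·p + 10·q]].
At the point, J = [[-15.0000, -3.7500], [-9.0000, -25.5000]] (det J = 348.7500).
Solving J·Δ = −F gives Δ = (-0.3247, 1.2323).
Then the next iterate is (p, q)₁ = (1.1753, -1.7677).

(1.1753, -1.7677)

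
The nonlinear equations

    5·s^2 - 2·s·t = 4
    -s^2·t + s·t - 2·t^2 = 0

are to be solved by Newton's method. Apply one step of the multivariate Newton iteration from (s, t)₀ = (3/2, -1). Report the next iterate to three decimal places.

(1.017, -0.318)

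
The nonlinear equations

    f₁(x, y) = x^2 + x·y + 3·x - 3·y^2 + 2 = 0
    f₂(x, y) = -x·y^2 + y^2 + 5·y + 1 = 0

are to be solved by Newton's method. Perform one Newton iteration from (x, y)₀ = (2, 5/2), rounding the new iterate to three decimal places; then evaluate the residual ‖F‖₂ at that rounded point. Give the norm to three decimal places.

5.274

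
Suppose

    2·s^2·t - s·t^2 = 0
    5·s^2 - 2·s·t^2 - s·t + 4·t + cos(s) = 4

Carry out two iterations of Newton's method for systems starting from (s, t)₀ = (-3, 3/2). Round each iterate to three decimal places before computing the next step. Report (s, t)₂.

(-1.789, -0.676)

At (-3, 3/2): F = (33.750, 64.01001).
Jacobian J = [[4·s·t - t^2, 2·s^2 - 2·s·t], [10·s - 2·t^2 - t - sin(s), -4·s·t - s + 4]].
At the point, J = [[-20.250, 27.000], [-35.85888, 25.000]] (det J = 461.93976).
Solving J·Δ = −F gives Δ = (1.915, 0.186).
Then the next iterate is (s, t)₁ = (-1.085, 1.686).
Round to (-1.085, 1.686) and repeat: F = (7.05382, 17.09478), J = [[-10.15984, 6.01307], [-17.33689, 12.40224]].
Δ = (-0.704, -2.362), so (s, t)₂ = (-1.789, -0.676).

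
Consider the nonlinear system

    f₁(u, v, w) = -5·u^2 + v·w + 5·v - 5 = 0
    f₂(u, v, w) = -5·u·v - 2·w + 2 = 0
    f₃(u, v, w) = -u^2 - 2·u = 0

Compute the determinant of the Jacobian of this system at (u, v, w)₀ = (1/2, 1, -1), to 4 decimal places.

16.5000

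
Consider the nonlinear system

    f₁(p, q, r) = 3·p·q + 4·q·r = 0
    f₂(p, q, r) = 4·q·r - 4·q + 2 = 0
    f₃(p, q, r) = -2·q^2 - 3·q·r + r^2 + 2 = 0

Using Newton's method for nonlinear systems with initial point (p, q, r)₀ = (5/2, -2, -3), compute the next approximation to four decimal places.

(0.0245, -1.1176, -0.5147)

At (5/2, -2, -3): F = (9.0000, 34.0000, -15.0000).
Jacobian J = [[3·q, 3·p + 4·r, 4·q], [0, 4·r - 4, 4·q], [0, -4·q - 3·r, -3·q + 2·r]].
At the point, J = [[-6.0000, -4.5000, -8.0000], [0.0000, -16.0000, -8.0000], [0.0000, 17.0000, 0.0000]] (det J = -816.0000).
Solving J·Δ = −F gives Δ = (-2.4755, 0.8824, 2.4853).
Then the next iterate is (p, q, r)₁ = (0.0245, -1.1176, -0.5147).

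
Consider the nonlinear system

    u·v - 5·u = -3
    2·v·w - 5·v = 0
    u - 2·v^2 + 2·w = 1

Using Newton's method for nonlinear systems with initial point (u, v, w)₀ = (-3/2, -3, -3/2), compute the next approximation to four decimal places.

At (-3/2, -3, -3/2): F = (15.0000, 24.0000, -23.5000).
Jacobian J = [[v - 5, u, 0], [0, 2·w - 5, 2·v], [1, -4·v, 2]].
At the point, J = [[-8.0000, -1.5000, 0.0000], [0.0000, -8.0000, -6.0000], [1.0000, 12.0000, 2.0000]] (det J = -439.0000).
Solving J·Δ = −F gives Δ = (1.5957, 1.4897, 2.0137).
Then the next iterate is (u, v, w)₁ = (0.0957, -1.5103, 0.5137).

(0.0957, -1.5103, 0.5137)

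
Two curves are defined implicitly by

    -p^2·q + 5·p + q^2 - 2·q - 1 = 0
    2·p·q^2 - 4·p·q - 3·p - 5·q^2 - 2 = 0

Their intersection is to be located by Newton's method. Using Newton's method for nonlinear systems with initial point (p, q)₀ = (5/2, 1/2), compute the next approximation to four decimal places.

(-0.6475, 0.4664)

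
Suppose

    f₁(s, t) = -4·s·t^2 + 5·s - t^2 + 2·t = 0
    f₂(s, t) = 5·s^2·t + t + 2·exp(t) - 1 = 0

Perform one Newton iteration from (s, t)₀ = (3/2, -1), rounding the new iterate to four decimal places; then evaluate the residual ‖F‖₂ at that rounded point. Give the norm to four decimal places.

At (3/2, -1): F = (-1.5000, -12.514241).
Jacobian J = [[-4·t^2 + 5, -8·s·t - 2·t + 2], [10·s·t, 5·s^2 + 2·exp(t) + 1]].
At the point, J = [[1.0000, 16.0000], [-15.0000, 12.985759]] (det J = 252.985759).
Solving J·Δ = −F gives Δ = (-0.7145, 0.1384).
Then the next iterate is (s, t)₁ = (0.7855, -0.8616).
Re-evaluating at (0.7855, -0.8616): F = (-0.870533, -3.674709), so ‖F‖₂ = 3.7764.

3.7764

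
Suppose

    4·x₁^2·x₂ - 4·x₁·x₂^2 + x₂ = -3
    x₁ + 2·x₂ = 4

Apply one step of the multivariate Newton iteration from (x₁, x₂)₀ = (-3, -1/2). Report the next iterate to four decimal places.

At (-3, -1/2): F = (-12.5000, -8.0000).
Jacobian J = [[8·x₁·x₂ - 4·x₂^2, 4·x₁^2 - 8·x₁·x₂ + 1], [1, 2]].
At the point, J = [[11.0000, 25.0000], [1.0000, 2.0000]] (det J = -3.0000).
Solving J·Δ = −F gives Δ = (58.3333, -25.1667).
Then the next iterate is (x₁, x₂)₁ = (55.3333, -25.6667).

(55.3333, -25.6667)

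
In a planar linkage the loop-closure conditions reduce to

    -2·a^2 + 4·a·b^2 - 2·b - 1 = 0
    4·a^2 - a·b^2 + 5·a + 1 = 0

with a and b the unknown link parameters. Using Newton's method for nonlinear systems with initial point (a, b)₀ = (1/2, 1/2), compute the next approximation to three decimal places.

At (1/2, 1/2): F = (-2.000, 4.375).
Jacobian J = [[-4·a + 4·b^2, 8·a·b - 2], [8·a - b^2 + 5, -2·a·b]].
At the point, J = [[-1.000, 0.000], [8.750, -0.500]] (det J = 0.500).
Solving J·Δ = −F gives Δ = (-2.000, -26.250).
Then the next iterate is (a, b)₁ = (-1.500, -25.750).

(-1.500, -25.750)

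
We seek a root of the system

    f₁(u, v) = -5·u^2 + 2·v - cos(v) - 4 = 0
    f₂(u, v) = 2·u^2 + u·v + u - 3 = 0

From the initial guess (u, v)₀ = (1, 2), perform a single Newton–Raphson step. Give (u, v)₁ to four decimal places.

(0.6574, 2.3981)

At (1, 2): F = (-4.583853, 2.0000).
Jacobian J = [[-10·u, sin(v) + 2], [4·u + v + 1, u]].
At the point, J = [[-10.0000, 2.909297], [7.0000, 1.0000]] (det J = -30.365082).
Solving J·Δ = −F gives Δ = (-0.3426, 0.3981).
Then the next iterate is (u, v)₁ = (0.6574, 2.3981).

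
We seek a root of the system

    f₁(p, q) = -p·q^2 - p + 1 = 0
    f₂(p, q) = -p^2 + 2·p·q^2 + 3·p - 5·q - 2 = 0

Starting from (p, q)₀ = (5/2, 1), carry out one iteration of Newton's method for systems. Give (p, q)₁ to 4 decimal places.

(0.1250, 1.1500)

At (5/2, 1): F = (-4.0000, -0.7500).
Jacobian J = [[-q^2 - 1, -2·p·q], [-2·p + 2·q^2 + 3, 4·p·q - 5]].
At the point, J = [[-2.0000, -5.0000], [0.0000, 5.0000]] (det J = -10.0000).
Solving J·Δ = −F gives Δ = (-2.3750, 0.1500).
Then the next iterate is (p, q)₁ = (0.1250, 1.1500).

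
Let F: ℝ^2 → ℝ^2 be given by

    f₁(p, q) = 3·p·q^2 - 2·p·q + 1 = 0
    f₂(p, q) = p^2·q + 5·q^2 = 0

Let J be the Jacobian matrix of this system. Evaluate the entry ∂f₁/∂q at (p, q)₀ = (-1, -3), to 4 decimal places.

∂f₁/∂q = 6·p·q - 2·p.
At (-1, -3) this is 20.0000.

20.0000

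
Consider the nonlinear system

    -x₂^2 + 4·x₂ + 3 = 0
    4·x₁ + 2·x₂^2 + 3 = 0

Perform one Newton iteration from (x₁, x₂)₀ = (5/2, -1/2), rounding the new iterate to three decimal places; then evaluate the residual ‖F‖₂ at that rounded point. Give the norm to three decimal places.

At (5/2, -1/2): F = (0.750, 13.500).
Jacobian J = [[0, -2·x₂ + 4], [4, 4·x₂]].
At the point, J = [[0.000, 5.000], [4.000, -2.000]] (det J = -20.000).
Solving J·Δ = −F gives Δ = (-3.450, -0.150).
Then the next iterate is (x₁, x₂)₁ = (-0.950, -0.650).
Re-evaluating at (-0.950, -0.650): F = (-0.02250, 0.045), so ‖F‖₂ = 0.050.

0.050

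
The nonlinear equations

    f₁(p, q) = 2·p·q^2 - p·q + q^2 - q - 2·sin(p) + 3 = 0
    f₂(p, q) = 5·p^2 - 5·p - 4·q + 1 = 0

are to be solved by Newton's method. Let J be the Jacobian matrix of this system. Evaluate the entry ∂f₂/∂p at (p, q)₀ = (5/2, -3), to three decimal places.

20.000

∂f₂/∂p = 10·p - 5.
At (5/2, -3) this is 20.000.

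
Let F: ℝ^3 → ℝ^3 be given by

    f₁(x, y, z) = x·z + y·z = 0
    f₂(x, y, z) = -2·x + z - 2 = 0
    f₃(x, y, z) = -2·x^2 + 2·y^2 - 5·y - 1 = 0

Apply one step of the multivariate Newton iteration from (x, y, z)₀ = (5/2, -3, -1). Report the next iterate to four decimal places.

(-0.7917, 0.0833, 0.4167)

At (5/2, -3, -1): F = (0.5000, -8.0000, 19.5000).
Jacobian J = [[z, z, x + y], [-2, 0, 1], [-4·x, 4·y - 5, 0]].
At the point, J = [[-1.0000, -1.0000, -0.5000], [-2.0000, 0.0000, 1.0000], [-10.0000, -17.0000, 0.0000]] (det J = -24.0000).
Solving J·Δ = −F gives Δ = (-3.2917, 3.0833, 1.4167).
Then the next iterate is (x, y, z)₁ = (-0.7917, 0.0833, 0.4167).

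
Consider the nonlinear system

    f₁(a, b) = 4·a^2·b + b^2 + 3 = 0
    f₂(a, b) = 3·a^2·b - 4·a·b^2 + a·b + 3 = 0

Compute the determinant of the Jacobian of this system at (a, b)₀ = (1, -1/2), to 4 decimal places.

-18.5000

J = [[8·a·b, 4·a^2 + 2·b], [6·a·b - 4·b^2 + b, 3·a^2 - 8·a·b + a]].
At the point, J = [[-4.0000, 3.0000], [-4.5000, 8.0000]].
det J = -18.5000.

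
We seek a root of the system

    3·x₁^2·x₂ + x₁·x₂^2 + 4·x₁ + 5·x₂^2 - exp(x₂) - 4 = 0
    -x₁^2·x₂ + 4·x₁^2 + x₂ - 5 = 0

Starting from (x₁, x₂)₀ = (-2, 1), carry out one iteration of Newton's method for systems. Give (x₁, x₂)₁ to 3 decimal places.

(-1.398, 1.257)

At (-2, 1): F = (0.28172, 8.000).
Jacobian J = [[6·x₁·x₂ + x₂^2 + 4, 3·x₁^2 + 2·x₁·x₂ + 10·x₂ - exp(x₂)], [-2·x₁·x₂ + 8·x₁, -x₁^2 + 1]].
At the point, J = [[-7.000, 15.28172], [-12.000, -3.000]] (det J = 204.38062).
Solving J·Δ = −F gives Δ = (0.602, 0.257).
Then the next iterate is (x₁, x₂)₁ = (-1.398, 1.257).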